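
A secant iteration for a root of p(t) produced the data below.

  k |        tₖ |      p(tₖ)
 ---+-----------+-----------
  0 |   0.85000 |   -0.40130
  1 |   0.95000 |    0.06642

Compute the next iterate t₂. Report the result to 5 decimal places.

0.93580

t₂ = 0.95000 − 0.06642·(0.95000 − 0.85000) / (0.06642 − (-0.40130))
   = 0.95000 − (0.0066420)/(0.4677200) = 0.9357992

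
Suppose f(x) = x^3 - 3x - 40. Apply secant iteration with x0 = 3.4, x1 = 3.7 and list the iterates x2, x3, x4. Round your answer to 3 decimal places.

3.713, 3.712, 3.712

f(3.4) = -10.89600, f(3.7) = -0.44700
x2 = 3.70000 − (-0.44700)·(3.70000 − 3.40000) / (-0.44700 − (-10.89600)) = 3.70000 − (-0.13410)/(10.44900) = 3.71283
f(3.71283) = 0.04341
x3 = 3.71283 − 0.04341·(3.71283 − 3.70000) / (0.04341 − (-0.44700)) = 3.71283 − (0.00056)/(0.49041) = 3.71170
f(3.71170) = -0.00015
x4 = 3.71170 − (-0.00015)·(3.71170 − 3.71283) / (-0.00015 − 0.04341) = 3.71170 − (0.00000)/(-0.04356) = 3.71170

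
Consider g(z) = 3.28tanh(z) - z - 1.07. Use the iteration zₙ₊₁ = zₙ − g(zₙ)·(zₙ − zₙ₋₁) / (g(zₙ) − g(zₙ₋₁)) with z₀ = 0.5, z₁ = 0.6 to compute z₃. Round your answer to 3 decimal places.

g(0.5) = -0.05426, g(0.6) = 0.09152
z₂ = 0.60000 − 0.09152·(0.60000 − 0.50000) / (0.09152 − (-0.05426)) = 0.60000 − (0.00915)/(0.14578) = 0.53722
g(0.53722) = 0.00287
z₃ = 0.53722 − 0.00287·(0.53722 − 0.60000) / (0.00287 − 0.09152) = 0.53722 − (-0.00018)/(-0.08866) = 0.53519

0.535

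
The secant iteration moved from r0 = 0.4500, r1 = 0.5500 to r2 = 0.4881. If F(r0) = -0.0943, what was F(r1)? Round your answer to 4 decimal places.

The secant line through (0.4500, -0.0943) and (0.5500, F(r1)) crosses zero at r2 = 0.4881.
So (0.4500, -0.0943), (0.5500, F(r1)), (0.4881, 0) are collinear:
F(r1) = -0.0943 · (0.5500 − 0.4881) / (0.4500 − 0.4881) = -0.0943 · (0.061900)/(-0.038100) = 0.153207

0.1532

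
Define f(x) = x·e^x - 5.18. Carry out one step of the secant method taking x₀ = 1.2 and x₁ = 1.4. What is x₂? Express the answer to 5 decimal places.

1.34126

f(1.2) = -1.1958597, f(1.4) = 0.4972800
x₂ = 1.4000000 − 0.4972800·(1.4000000 − 1.2000000) / (0.4972800 − (-1.1958597)) = 1.4000000 − (0.0994560)/(1.6931396) = 1.3412594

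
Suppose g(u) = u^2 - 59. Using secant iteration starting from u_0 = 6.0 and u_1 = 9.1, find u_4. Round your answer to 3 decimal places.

7.681

g(6.0) = -23.00000, g(9.1) = 23.81000
u_2 = 9.10000 − 23.81000·(9.10000 − 6.00000) / (23.81000 − (-23.00000)) = 9.10000 − (73.81100)/(46.81000) = 7.52318
g(7.52318) = -2.40178
u_3 = 7.52318 − (-2.40178)·(7.52318 − 9.10000) / (-2.40178 − 23.81000) = 7.52318 − (3.78718)/(-26.21178) = 7.66766
g(7.66766) = -0.20695
u_4 = 7.66766 − (-0.20695)·(7.66766 − 7.52318) / (-0.20695 − (-2.40178)) = 7.66766 − (-0.02990)/(2.19483) = 7.68129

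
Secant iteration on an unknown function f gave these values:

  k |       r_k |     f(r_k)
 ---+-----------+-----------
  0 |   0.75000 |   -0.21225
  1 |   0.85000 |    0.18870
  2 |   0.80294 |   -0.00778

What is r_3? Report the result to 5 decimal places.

r_3 = 0.80294 − (-0.00778)·(0.80294 − 0.85000) / (-0.00778 − 0.18870)
   = 0.80294 − (0.0003661)/(-0.1964800) = 0.8048034

0.80480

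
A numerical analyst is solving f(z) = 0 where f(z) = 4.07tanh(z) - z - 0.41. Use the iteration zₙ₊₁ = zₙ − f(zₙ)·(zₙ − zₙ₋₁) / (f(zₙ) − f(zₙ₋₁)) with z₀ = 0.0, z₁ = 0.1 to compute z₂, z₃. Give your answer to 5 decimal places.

f(0.0) = -0.4100000, f(0.1) = -0.1043513
z₂ = 0.1000000 − (-0.1043513)·(0.1000000 − 0.0000000) / (-0.1043513 − (-0.4100000)) = 0.1000000 − (-0.0104351)/(0.3056487) = 0.1341409
f(0.1341409) = -0.0014386
z₃ = 0.1341409 − (-0.0014386)·(0.1341409 − 0.1000000) / (-0.0014386 − (-0.1043513)) = 0.1341409 − (-0.0000491)/(0.1029127) = 0.1346182

0.13414, 0.13462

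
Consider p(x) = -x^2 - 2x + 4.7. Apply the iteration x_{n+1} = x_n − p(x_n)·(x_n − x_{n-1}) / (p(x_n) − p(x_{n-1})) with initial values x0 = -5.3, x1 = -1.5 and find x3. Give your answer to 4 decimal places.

p(-5.3) = -12.790000, p(-1.5) = 5.450000
x2 = -1.500000 − 5.450000·(-1.500000 − (-5.300000)) / (5.450000 − (-12.790000)) = -1.500000 − (20.710000)/(18.240000) = -2.635417
p(-2.635417) = 3.025412
x3 = -2.635417 − 3.025412·(-2.635417 − (-1.500000)) / (3.025412 − 5.450000) = -2.635417 − (-3.435104)/(-2.424588) = -4.052195

-4.0522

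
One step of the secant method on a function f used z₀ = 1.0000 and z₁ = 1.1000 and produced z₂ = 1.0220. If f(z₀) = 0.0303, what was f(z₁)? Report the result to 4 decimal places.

-0.1074

The secant line through (1.0000, 0.0303) and (1.1000, f(z₁)) crosses zero at z₂ = 1.0220.
So (1.0000, 0.0303), (1.1000, f(z₁)), (1.0220, 0) are collinear:
f(z₁) = 0.0303 · (1.1000 − 1.0220) / (1.0000 − 1.0220) = 0.0303 · (0.078000)/(-0.022000) = -0.107427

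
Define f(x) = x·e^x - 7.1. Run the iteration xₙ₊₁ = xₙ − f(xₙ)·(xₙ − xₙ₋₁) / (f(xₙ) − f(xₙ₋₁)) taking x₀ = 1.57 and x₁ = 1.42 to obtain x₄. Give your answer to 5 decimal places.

f(1.57) = 0.4464377, f(1.42) = -1.2252890
x₂ = 1.4200000 − (-1.2252890)·(1.4200000 − 1.5700000) / (-1.2252890 − 0.4464377) = 1.4200000 − (0.1837933)/(-1.6717266) = 1.5299422
f(1.5299422) = -0.0348645
x₃ = 1.5299422 − (-0.0348645)·(1.5299422 − 1.4200000) / (-0.0348645 − (-1.2252890)) = 1.5299422 − (-0.0038331)/(1.1904245) = 1.5331622
f(1.5331622) = 0.0028387
x₄ = 1.5331622 − 0.0028387·(1.5331622 − 1.5299422) / (0.0028387 − (-0.0348645)) = 1.5331622 − (0.0000091)/(0.0377032) = 1.5329197

1.53292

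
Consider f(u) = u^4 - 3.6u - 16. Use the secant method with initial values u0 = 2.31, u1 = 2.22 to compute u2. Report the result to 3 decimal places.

f(2.31) = 4.15796, f(2.22) = 0.29713
u2 = 2.22000 − 0.29713·(2.22000 − 2.31000) / (0.29713 − 4.15796) = 2.22000 − (-0.02674)/(-3.86084) = 2.21307

2.213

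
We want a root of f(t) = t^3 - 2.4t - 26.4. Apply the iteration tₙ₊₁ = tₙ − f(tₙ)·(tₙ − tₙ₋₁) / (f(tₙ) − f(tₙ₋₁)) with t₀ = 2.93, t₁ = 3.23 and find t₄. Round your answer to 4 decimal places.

3.2456

f(2.93) = -8.278243, f(3.23) = -0.453733
t₂ = 3.230000 − (-0.453733)·(3.230000 − 2.930000) / (-0.453733 − (-8.278243)) = 3.230000 − (-0.136120)/(7.824510) = 3.247397
f(3.247397) = 0.051944
t₃ = 3.247397 − 0.051944·(3.247397 − 3.230000) / (0.051944 − (-0.453733)) = 3.247397 − (0.000904)/(0.505677) = 3.245610
f(3.245610) = -0.000271
t₄ = 3.245610 − (-0.000271)·(3.245610 − 3.247397) / (-0.000271 − 0.051944) = 3.245610 − (0.000000)/(-0.052215) = 3.245619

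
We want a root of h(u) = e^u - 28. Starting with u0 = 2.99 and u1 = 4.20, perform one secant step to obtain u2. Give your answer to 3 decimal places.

h(2.99) = -8.11432, h(4.20) = 38.68633
u2 = 4.20000 − 38.68633·(4.20000 − 2.99000) / (38.68633 − (-8.11432)) = 4.20000 − (46.81046)/(46.80065) = 3.19979

3.200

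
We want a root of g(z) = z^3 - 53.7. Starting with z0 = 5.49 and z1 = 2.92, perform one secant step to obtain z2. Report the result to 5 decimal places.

3.44659

g(5.49) = 111.7691490, g(2.92) = -28.8029120
z2 = 2.9200000 − (-28.8029120)·(2.9200000 − 5.4900000) / (-28.8029120 − 111.7691490) = 2.9200000 − (74.0234838)/(-140.5720610) = 3.4465875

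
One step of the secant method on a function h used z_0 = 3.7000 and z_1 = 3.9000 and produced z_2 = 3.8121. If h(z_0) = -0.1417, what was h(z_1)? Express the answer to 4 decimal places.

The secant line through (3.7000, -0.1417) and (3.9000, h(z_1)) crosses zero at z_2 = 3.8121.
So (3.7000, -0.1417), (3.9000, h(z_1)), (3.8121, 0) are collinear:
h(z_1) = -0.1417 · (3.9000 − 3.8121) / (3.7000 − 3.8121) = -0.1417 · (0.087900)/(-0.112100) = 0.111110

0.1111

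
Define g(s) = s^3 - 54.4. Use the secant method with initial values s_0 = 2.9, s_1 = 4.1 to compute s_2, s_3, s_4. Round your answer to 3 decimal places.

3.709, 3.783, 3.789

g(2.9) = -30.01100, g(4.1) = 14.52100
s_2 = 4.10000 − 14.52100·(4.10000 − 2.90000) / (14.52100 − (-30.01100)) = 4.10000 − (17.42520)/(44.53200) = 3.70870
g(3.70870) = -3.38869
s_3 = 3.70870 − (-3.38869)·(3.70870 − 4.10000) / (-3.38869 − 14.52100) = 3.70870 − (1.32598)/(-17.90969) = 3.78274
g(3.78274) = -0.27227
s_4 = 3.78274 − (-0.27227)·(3.78274 − 3.70870) / (-0.27227 − (-3.38869)) = 3.78274 − (-0.02016)/(3.11642) = 3.78921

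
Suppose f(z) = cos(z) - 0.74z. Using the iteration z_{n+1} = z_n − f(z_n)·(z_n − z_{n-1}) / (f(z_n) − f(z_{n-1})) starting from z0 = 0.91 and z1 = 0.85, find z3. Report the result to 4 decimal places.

0.8707

f(0.91) = -0.059654, f(0.85) = 0.030983
z2 = 0.850000 − 0.030983·(0.850000 − 0.910000) / (0.030983 − (-0.059654)) = 0.850000 − (-0.001859)/(0.090637) = 0.870510
f(0.870510) = 0.000259
z3 = 0.870510 − 0.000259·(0.870510 − 0.850000) / (0.000259 − 0.030983) = 0.870510 − (0.000005)/(-0.030724) = 0.870683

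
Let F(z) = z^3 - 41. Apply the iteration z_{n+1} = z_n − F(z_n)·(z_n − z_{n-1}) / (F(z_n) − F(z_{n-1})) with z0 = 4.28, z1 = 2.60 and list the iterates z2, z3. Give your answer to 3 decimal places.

F(4.28) = 37.40275, F(2.60) = -23.42400
z2 = 2.60000 − (-23.42400)·(2.60000 − 4.28000) / (-23.42400 − 37.40275) = 2.60000 − (39.35232)/(-60.82675) = 3.24696
F(3.24696) = -6.76820
z3 = 3.24696 − (-6.76820)·(3.24696 − 2.60000) / (-6.76820 − (-23.42400)) = 3.24696 − (-4.37873)/(16.65580) = 3.50985

3.247, 3.510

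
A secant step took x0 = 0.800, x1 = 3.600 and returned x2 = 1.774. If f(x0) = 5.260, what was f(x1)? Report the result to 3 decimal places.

-9.861

The secant line through (0.800, 5.260) and (3.600, f(x1)) crosses zero at x2 = 1.774.
So (0.800, 5.260), (3.600, f(x1)), (1.774, 0) are collinear:
f(x1) = 5.260 · (3.600 − 1.774) / (0.800 − 1.774) = 5.260 · (1.82600)/(-0.97400) = -9.86115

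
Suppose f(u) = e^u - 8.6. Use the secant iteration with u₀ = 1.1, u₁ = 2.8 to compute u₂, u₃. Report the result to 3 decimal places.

f(1.1) = -5.59583, f(2.8) = 7.84465
u₂ = 2.80000 − 7.84465·(2.80000 − 1.10000) / (7.84465 − (-5.59583)) = 2.80000 − (13.33590)/(13.44048) = 1.80778
f(1.80778) = -2.50310
u₃ = 1.80778 − (-2.50310)·(1.80778 − 2.80000) / (-2.50310 − 7.84465) = 1.80778 − (2.48362)/(-10.34774) = 2.04780

1.808, 2.048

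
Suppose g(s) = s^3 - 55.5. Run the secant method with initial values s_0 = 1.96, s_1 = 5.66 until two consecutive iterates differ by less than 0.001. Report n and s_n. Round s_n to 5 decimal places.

n = 7, s_n = 3.81444

g(1.96) = -47.9704640, g(5.66) = 125.8214960
s_2 = 5.6600000 − 125.8214960·(3.7000000)/(173.7919600) = 2.9812827;  |Δ| = 2.6787173
g(2.9812827) = -29.0022214
s_3 = 2.9812827 − (-29.0022214)·(-2.6787173)/(-154.8237174) = 3.4830711;  |Δ| = 0.5017885
g(3.4830711) = -13.2441321
s_4 = 3.4830711 − (-13.2441321)·(0.5017885)/(15.7580894) = 3.9048071;  |Δ| = 0.4217359
g(3.9048071) = 4.0386162
s_5 = 3.9048071 − 4.0386162·(0.4217359)/(17.2827482) = 3.8062562;  |Δ| = 0.0985509
g(3.8062562) = -0.3565350
s_6 = 3.8062562 − (-0.3565350)·(-0.0985509)/(-4.3951512) = 3.8142507;  |Δ| = 0.0079945
g(3.8142507) = -0.0083437
s_7 = 3.8142507 − (-0.0083437)·(0.0079945)/(0.3481913) = 3.8144422;  |Δ| = 0.0001916
|s_7 − s_6| = 0.0001916 < 0.001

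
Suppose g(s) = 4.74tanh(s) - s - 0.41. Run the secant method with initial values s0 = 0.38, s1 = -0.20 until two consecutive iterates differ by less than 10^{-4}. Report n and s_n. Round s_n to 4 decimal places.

g(0.38) = 0.929233, g(-0.20) = -1.145559
s2 = -0.200000 − (-1.145559)·(-0.580000)/(-2.074792) = 0.120236;  |Δ| = 0.320236
g(0.120236) = 0.036954
s3 = 0.120236 − 0.036954·(0.320236)/(1.182513) = 0.110229;  |Δ| = 0.010007
g(0.110229) = 0.000151
s4 = 0.110229 − 0.000151·(-0.010007)/(-0.036803) = 0.110188;  |Δ| = 0.000041
|s4 − s3| = 0.000041 < 10^{-4}

n = 4, s_n = 0.1102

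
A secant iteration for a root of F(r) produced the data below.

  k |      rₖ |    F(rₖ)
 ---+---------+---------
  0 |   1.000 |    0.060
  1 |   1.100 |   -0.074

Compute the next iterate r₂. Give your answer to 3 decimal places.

1.045

r₂ = 1.100 − (-0.074)·(1.100 − 1.000) / (-0.074 − 0.060)
   = 1.100 − (-0.00740)/(-0.13400) = 1.04478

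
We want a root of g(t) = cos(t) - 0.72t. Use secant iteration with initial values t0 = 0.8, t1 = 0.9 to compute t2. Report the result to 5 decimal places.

0.88206

g(0.8) = 0.1207067, g(0.9) = -0.0263900
t2 = 0.9000000 − (-0.0263900)·(0.9000000 − 0.8000000) / (-0.0263900 − 0.1207067) = 0.9000000 − (-0.0026390)/(-0.1470967) = 0.8820594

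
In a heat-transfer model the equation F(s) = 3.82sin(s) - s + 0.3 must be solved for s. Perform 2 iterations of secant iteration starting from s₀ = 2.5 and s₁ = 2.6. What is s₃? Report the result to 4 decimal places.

F(2.5) = 0.086164, F(2.6) = -0.330785
s₂ = 2.600000 − (-0.330785)·(2.600000 − 2.500000) / (-0.330785 − 0.086164) = 2.600000 − (-0.033078)/(-0.416948) = 2.520665
F(2.520665) = 0.001771
s₃ = 2.520665 − 0.001771·(2.520665 − 2.600000) / (0.001771 − (-0.330785)) = 2.520665 − (-0.000141)/(0.332556) = 2.521088

2.5211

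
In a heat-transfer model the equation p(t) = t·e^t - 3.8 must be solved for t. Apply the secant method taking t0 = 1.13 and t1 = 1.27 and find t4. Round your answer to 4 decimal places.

1.1743

p(1.13) = -0.301908, p(1.27) = 0.722283
t2 = 1.270000 − 0.722283·(1.270000 − 1.130000) / (0.722283 − (-0.301908)) = 1.270000 − (0.101120)/(1.024191) = 1.171269
p(1.171269) = -0.021389
t3 = 1.171269 − (-0.021389)·(1.171269 − 1.270000) / (-0.021389 − 0.722283) = 1.171269 − (0.002112)/(-0.743672) = 1.174108
p(1.174108) = -0.001457
t4 = 1.174108 − (-0.001457)·(1.174108 − 1.171269) / (-0.001457 − (-0.021389)) = 1.174108 − (-0.000004)/(0.019932) = 1.174316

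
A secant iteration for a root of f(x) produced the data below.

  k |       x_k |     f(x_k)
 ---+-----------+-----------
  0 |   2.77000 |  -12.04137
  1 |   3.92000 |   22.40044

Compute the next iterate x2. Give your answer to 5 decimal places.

x2 = 3.92000 − 22.40044·(3.92000 − 2.77000) / (22.40044 − (-12.04137))
   = 3.92000 − (25.7605060)/(34.4418100) = 3.1720571

3.17206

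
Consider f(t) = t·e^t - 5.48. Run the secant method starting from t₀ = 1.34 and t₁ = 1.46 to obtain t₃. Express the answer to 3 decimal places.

f(1.34) = -0.36248, f(1.46) = 0.80670
t₂ = 1.46000 − 0.80670·(1.46000 − 1.34000) / (0.80670 − (-0.36248)) = 1.46000 − (0.09680)/(1.16918) = 1.37720
f(1.37720) = -0.02104
t₃ = 1.37720 − (-0.02104)·(1.37720 − 1.46000) / (-0.02104 − 0.80670) = 1.37720 − (0.00174)/(-0.82774) = 1.37931

1.379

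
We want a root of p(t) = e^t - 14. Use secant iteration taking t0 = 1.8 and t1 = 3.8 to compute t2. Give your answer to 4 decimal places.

p(1.8) = -7.950353, p(3.8) = 30.701184
t2 = 3.800000 − 30.701184·(3.800000 − 1.800000) / (30.701184 − (-7.950353)) = 3.800000 − (61.402369)/(38.651537) = 2.211386

2.2114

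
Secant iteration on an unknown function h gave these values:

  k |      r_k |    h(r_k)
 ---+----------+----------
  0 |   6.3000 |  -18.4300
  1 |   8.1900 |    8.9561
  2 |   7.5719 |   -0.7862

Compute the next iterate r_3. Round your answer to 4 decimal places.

7.6218

r_3 = 7.5719 − (-0.7862)·(7.5719 − 8.1900) / (-0.7862 − 8.9561)
   = 7.5719 − (0.485950)/(-9.742300) = 7.621780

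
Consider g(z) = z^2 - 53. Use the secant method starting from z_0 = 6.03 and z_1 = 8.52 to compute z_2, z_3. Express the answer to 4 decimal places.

7.1736, 7.2717

g(6.03) = -16.639100, g(8.52) = 19.590400
z_2 = 8.520000 − 19.590400·(8.520000 − 6.030000) / (19.590400 − (-16.639100)) = 8.520000 − (48.780096)/(36.229500) = 7.173581
g(7.173581) = -1.539739
z_3 = 7.173581 − (-1.539739)·(7.173581 − 8.520000) / (-1.539739 − 19.590400) = 7.173581 − (2.073134)/(-21.130139) = 7.271693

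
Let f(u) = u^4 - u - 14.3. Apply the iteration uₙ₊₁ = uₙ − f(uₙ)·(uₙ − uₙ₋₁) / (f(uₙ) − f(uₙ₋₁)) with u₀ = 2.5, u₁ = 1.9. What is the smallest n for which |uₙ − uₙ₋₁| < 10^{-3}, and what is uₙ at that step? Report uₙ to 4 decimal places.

f(2.5) = 22.262500, f(1.9) = -3.167900
u₂ = 1.900000 − (-3.167900)·(-0.600000)/(-25.430400) = 1.974743;  |Δ| = 0.074743
f(1.974743) = -1.067791
u₃ = 1.974743 − (-1.067791)·(0.074743)/(2.100109) = 2.012745;  |Δ| = 0.038003
f(2.012745) = 0.099025
u₄ = 2.012745 − 0.099025·(0.038003)/(1.166815) = 2.009520;  |Δ| = 0.003225
f(2.009520) = -0.002689
u₅ = 2.009520 − (-0.002689)·(-0.003225)/(-0.101714) = 2.009606;  |Δ| = 0.000085
|u₅ − u₄| = 0.000085 < 10^{-3}

n = 5, uₙ = 2.0096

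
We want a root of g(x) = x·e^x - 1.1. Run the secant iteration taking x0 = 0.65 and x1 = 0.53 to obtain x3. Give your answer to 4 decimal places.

g(0.65) = 0.145102, g(0.53) = -0.199566
x2 = 0.530000 − (-0.199566)·(0.530000 − 0.650000) / (-0.199566 − 0.145102) = 0.530000 − (0.023948)/(-0.344667) = 0.599481
g(0.599481) = -0.008241
x3 = 0.599481 − (-0.008241)·(0.599481 − 0.530000) / (-0.008241 − (-0.199566)) = 0.599481 − (-0.000573)/(0.191325) = 0.602474

0.6025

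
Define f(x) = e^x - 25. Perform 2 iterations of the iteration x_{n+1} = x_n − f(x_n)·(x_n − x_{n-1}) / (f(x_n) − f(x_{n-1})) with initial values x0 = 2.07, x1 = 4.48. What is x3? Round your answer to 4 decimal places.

2.8802

f(2.07) = -17.075177, f(4.48) = 63.234673
x2 = 4.480000 − 63.234673·(4.480000 − 2.070000) / (63.234673 − (-17.075177)) = 4.480000 − (152.395561)/(80.309850) = 2.582405
f(2.582405) = -11.771083
x3 = 2.582405 − (-11.771083)·(2.582405 − 4.480000) / (-11.771083 − 63.234673) = 2.582405 − (22.336748)/(-75.005756) = 2.880206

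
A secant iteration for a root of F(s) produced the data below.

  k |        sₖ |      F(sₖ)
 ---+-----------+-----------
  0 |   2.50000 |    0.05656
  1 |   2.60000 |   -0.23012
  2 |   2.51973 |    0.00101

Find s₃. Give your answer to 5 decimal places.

s₃ = 2.51973 − 0.00101·(2.51973 − 2.60000) / (0.00101 − (-0.23012))
   = 2.51973 − (-0.0000811)/(0.2311300) = 2.5200808

2.52008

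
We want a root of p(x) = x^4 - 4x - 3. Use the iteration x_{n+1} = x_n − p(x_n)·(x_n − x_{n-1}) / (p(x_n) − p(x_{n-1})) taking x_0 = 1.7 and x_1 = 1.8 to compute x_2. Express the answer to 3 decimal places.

p(1.7) = -1.44790, p(1.8) = 0.29760
x_2 = 1.80000 − 0.29760·(1.80000 − 1.70000) / (0.29760 − (-1.44790)) = 1.80000 − (0.02976)/(1.74550) = 1.78295

1.783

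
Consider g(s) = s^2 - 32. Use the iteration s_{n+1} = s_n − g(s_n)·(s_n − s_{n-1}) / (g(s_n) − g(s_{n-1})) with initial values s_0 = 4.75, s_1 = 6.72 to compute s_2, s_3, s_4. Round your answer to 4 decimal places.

g(4.75) = -9.437500, g(6.72) = 13.158400
s_2 = 6.720000 − 13.158400·(6.720000 − 4.750000) / (13.158400 − (-9.437500)) = 6.720000 − (25.922048)/(22.595900) = 5.572799
g(5.572799) = -0.943916
s_3 = 5.572799 − (-0.943916)·(5.572799 − 6.720000) / (-0.943916 − 13.158400) = 5.572799 − (1.082861)/(-14.102316) = 5.649585
g(5.649585) = -0.082193
s_4 = 5.649585 − (-0.082193)·(5.649585 − 5.572799) / (-0.082193 − (-0.943916)) = 5.649585 − (-0.006311)/(0.861723) = 5.656909

5.5728, 5.6496, 5.6569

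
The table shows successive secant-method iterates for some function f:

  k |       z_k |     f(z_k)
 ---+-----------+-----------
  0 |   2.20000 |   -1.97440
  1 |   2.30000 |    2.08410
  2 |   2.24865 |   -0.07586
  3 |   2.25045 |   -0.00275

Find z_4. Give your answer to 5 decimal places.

2.25052

z_4 = 2.25045 − (-0.00275)·(2.25045 − 2.24865) / (-0.00275 − (-0.07586))
   = 2.25045 − (-0.0000049)/(0.0731100) = 2.2505177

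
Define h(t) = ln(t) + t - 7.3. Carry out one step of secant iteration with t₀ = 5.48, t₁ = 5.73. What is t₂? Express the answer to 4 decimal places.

5.5809

h(5.48) = -0.118895, h(5.73) = 0.175716
t₂ = 5.730000 − 0.175716·(5.730000 − 5.480000) / (0.175716 − (-0.118895)) = 5.730000 − (0.043929)/(0.294610) = 5.580892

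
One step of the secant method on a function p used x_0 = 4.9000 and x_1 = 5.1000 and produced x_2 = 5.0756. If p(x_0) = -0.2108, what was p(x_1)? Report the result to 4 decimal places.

The secant line through (4.9000, -0.2108) and (5.1000, p(x_1)) crosses zero at x_2 = 5.0756.
So (4.9000, -0.2108), (5.1000, p(x_1)), (5.0756, 0) are collinear:
p(x_1) = -0.2108 · (5.1000 − 5.0756) / (4.9000 − 5.0756) = -0.2108 · (0.024400)/(-0.175600) = 0.029291

0.0293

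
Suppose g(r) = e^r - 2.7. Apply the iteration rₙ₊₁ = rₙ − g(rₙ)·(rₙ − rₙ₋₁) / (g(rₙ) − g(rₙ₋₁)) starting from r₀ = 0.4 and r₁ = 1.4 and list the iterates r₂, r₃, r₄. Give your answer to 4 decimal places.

0.8713, 0.9697, 0.9947

g(0.4) = -1.208175, g(1.4) = 1.355200
r₂ = 1.400000 − 1.355200·(1.400000 − 0.400000) / (1.355200 − (-1.208175)) = 1.400000 − (1.355200)/(2.563375) = 0.871322
g(0.871322) = -0.309931
r₃ = 0.871322 − (-0.309931)·(0.871322 − 1.400000) / (-0.309931 − 1.355200) = 0.871322 − (0.163854)/(-1.665131) = 0.969725
g(0.969725) = -0.062781
r₄ = 0.969725 − (-0.062781)·(0.969725 − 0.871322) / (-0.062781 − (-0.309931)) = 0.969725 − (-0.006178)/(0.247151) = 0.994721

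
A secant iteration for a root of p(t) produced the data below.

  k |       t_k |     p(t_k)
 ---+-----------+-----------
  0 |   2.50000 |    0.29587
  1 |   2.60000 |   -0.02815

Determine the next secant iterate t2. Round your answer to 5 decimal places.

t2 = 2.60000 − (-0.02815)·(2.60000 − 2.50000) / (-0.02815 − 0.29587)
   = 2.60000 − (-0.0028150)/(-0.3240200) = 2.5913123

2.59131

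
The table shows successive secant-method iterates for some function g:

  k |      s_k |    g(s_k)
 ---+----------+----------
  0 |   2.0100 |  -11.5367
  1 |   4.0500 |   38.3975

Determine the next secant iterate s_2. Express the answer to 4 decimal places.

2.4813

s_2 = 4.0500 − 38.3975·(4.0500 − 2.0100) / (38.3975 − (-11.5367))
   = 4.0500 − (78.330900)/(49.934200) = 2.481318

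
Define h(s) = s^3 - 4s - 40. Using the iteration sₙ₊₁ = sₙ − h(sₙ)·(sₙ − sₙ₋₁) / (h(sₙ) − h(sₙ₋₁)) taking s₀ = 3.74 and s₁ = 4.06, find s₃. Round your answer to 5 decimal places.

3.80799

h(3.74) = -2.6463760, h(4.06) = 10.6834160
s₂ = 4.0600000 − 10.6834160·(4.0600000 − 3.7400000) / (10.6834160 − (-2.6463760)) = 4.0600000 − (3.4186931)/(13.3297920) = 3.8035299
h(3.8035299) = -0.1890623
s₃ = 3.8035299 − (-0.1890623)·(3.8035299 − 4.0600000) / (-0.1890623 − 10.6834160) = 3.8035299 − (0.0484888)/(-10.8724783) = 3.8079897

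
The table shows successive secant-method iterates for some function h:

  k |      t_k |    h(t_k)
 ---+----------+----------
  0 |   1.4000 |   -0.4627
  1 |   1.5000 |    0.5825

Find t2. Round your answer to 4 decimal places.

1.4443

t2 = 1.5000 − 0.5825·(1.5000 − 1.4000) / (0.5825 − (-0.4627))
   = 1.5000 − (0.058250)/(1.045200) = 1.444269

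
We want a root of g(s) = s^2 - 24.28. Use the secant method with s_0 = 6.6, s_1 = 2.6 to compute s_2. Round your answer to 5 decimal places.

g(6.6) = 19.2800000, g(2.6) = -17.5200000
s_2 = 2.6000000 − (-17.5200000)·(2.6000000 − 6.6000000) / (-17.5200000 − 19.2800000) = 2.6000000 − (70.0800000)/(-36.8000000) = 4.5043478

4.50435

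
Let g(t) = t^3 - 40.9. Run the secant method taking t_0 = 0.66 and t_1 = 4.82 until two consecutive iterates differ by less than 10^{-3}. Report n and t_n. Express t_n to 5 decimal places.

n = 8, t_n = 3.44541

g(0.66) = -40.6125040, g(4.82) = 71.0801680
t_2 = 4.8200000 − 71.0801680·(4.1600000)/(111.6926720) = 2.1726150;  |Δ| = 2.6473850
g(2.1726150) = -30.6447004
t_3 = 2.1726150 − (-30.6447004)·(-2.6473850)/(-101.7248684) = 2.9701419;  |Δ| = 0.7975269
g(2.9701419) = -14.6981705
t_4 = 2.9701419 − (-14.6981705)·(0.7975269)/(15.9465299) = 3.7052352;  |Δ| = 0.7350932
g(3.7052352) = 9.9683134
t_5 = 3.7052352 − 9.9683134·(0.7350932)/(24.6664839) = 3.4081665;  |Δ| = 0.2970687
g(3.4081665) = -1.3121048
t_6 = 3.4081665 − (-1.3121048)·(-0.2970687)/(-11.2804182) = 3.4427207;  |Δ| = 0.0345541
g(3.4427207) = -0.0957542
t_7 = 3.4427207 − (-0.0957542)·(0.0345541)/(1.2163505) = 3.4454408;  |Δ| = 0.0027202
g(3.4454408) = 0.0010440
t_8 = 3.4454408 − 0.0010440·(0.0027202)/(0.0967982) = 3.4454115;  |Δ| = 0.0000293
|t_8 − t_7| = 0.0000293 < 10^{-3}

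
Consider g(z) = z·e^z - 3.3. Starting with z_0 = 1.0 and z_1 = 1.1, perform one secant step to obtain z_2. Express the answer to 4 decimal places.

1.0992

g(1.0) = -0.581718, g(1.1) = 0.004583
z_2 = 1.100000 − 0.004583·(1.100000 − 1.000000) / (0.004583 − (-0.581718)) = 1.100000 − (0.000458)/(0.586301) = 1.099218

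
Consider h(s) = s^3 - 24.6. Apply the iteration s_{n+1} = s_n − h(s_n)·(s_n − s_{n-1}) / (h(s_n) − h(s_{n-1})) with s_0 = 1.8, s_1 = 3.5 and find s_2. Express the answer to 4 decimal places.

2.6613

h(1.8) = -18.768000, h(3.5) = 18.275000
s_2 = 3.500000 − 18.275000·(3.500000 − 1.800000) / (18.275000 − (-18.768000)) = 3.500000 − (31.067500)/(37.043000) = 2.661313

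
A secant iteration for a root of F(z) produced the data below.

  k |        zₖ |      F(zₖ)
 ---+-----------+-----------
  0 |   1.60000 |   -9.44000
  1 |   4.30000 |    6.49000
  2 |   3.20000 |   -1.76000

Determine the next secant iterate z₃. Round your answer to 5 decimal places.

z₃ = 3.20000 − (-1.76000)·(3.20000 − 4.30000) / (-1.76000 − 6.49000)
   = 3.20000 − (1.9360000)/(-8.2500000) = 3.4346667

3.43467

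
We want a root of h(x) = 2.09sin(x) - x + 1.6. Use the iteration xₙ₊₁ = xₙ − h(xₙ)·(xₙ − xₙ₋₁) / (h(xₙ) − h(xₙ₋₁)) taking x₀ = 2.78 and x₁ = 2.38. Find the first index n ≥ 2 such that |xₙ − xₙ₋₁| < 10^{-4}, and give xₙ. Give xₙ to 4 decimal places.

n = 5, xₙ = 2.6276

h(2.78) = -0.440633, h(2.38) = 0.662257
x₂ = 2.380000 − 0.662257·(-0.400000)/(1.102889) = 2.620190;  |Δ| = 0.240190
h(2.620190) = 0.020833
x₃ = 2.620190 − 0.020833·(0.240190)/(-0.641423) = 2.627991;  |Δ| = 0.007801
h(2.627991) = -0.001138
x₄ = 2.627991 − (-0.001138)·(0.007801)/(-0.021971) = 2.627587;  |Δ| = 0.000404
h(2.627587) = 0.000002
x₅ = 2.627587 − 0.000002·(-0.000404)/(0.001139) = 2.627588;  |Δ| = 0.000001
|x₅ − x₄| = 0.000001 < 10^{-4}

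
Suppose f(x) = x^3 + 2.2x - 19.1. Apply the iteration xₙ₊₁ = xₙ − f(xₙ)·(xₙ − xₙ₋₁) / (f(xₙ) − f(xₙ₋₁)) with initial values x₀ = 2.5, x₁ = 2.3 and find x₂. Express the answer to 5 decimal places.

2.39610

f(2.5) = 2.0250000, f(2.3) = -1.8730000
x₂ = 2.3000000 − (-1.8730000)·(2.3000000 − 2.5000000) / (-1.8730000 − 2.0250000) = 2.3000000 − (0.3746000)/(-3.8980000) = 2.3961006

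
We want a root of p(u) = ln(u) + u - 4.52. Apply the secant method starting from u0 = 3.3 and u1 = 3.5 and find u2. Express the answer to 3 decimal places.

3.320

p(3.3) = -0.02608, p(3.5) = 0.23276
u2 = 3.50000 − 0.23276·(3.50000 − 3.30000) / (0.23276 − (-0.02608)) = 3.50000 − (0.04655)/(0.25884) = 3.32015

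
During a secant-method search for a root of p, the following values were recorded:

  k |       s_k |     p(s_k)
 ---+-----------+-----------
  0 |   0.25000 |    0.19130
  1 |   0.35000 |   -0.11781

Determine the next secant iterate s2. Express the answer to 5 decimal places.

s2 = 0.35000 − (-0.11781)·(0.35000 − 0.25000) / (-0.11781 − 0.19130)
   = 0.35000 − (-0.0117810)/(-0.3091100) = 0.3118874

0.31189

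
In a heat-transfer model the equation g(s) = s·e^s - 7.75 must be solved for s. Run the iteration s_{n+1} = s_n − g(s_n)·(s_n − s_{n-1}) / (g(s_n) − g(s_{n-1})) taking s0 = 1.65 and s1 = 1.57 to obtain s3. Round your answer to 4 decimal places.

g(1.65) = 0.841517, g(1.57) = -0.203562
s2 = 1.570000 − (-0.203562)·(1.570000 − 1.650000) / (-0.203562 − 0.841517) = 1.570000 − (0.016285)/(-1.045079) = 1.585583
g(1.585583) = -0.008973
s3 = 1.585583 − (-0.008973)·(1.585583 − 1.570000) / (-0.008973 − (-0.203562)) = 1.585583 − (-0.000140)/(0.194590) = 1.586301

1.5863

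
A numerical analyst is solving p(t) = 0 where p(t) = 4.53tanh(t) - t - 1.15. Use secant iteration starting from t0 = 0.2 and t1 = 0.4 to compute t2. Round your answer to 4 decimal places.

0.3454

p(0.2) = -0.455890, p(0.4) = 0.171169
t2 = 0.400000 − 0.171169·(0.400000 − 0.200000) / (0.171169 − (-0.455890)) = 0.400000 − (0.034234)/(0.627059) = 0.345406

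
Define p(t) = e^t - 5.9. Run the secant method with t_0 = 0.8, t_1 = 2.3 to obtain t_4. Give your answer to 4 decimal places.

p(0.8) = -3.674459, p(2.3) = 4.074182
t_2 = 2.300000 − 4.074182·(2.300000 − 0.800000) / (4.074182 − (-3.674459)) = 2.300000 − (6.111274)/(7.748642) = 1.511310
p(1.511310) = -1.367334
t_3 = 1.511310 − (-1.367334)·(1.511310 − 2.300000) / (-1.367334 − 4.074182) = 1.511310 − (1.078402)/(-5.441516) = 1.709491
p(1.709491) = -0.373853
t_4 = 1.709491 − (-0.373853)·(1.709491 − 1.511310) / (-0.373853 − (-1.367334)) = 1.709491 − (-0.074090)/(0.993481) = 1.784067

1.7841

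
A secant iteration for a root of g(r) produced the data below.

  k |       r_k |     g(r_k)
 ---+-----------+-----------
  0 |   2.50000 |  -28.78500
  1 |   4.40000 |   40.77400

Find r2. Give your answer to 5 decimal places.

3.28626

r2 = 4.40000 − 40.77400·(4.40000 − 2.50000) / (40.77400 − (-28.78500))
   = 4.40000 − (77.4706000)/(69.5590000) = 3.2862606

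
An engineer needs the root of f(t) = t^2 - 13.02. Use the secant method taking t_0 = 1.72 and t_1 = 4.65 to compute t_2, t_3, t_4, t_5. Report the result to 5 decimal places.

f(1.72) = -10.0616000, f(4.65) = 8.6025000
t_2 = 4.6500000 − 8.6025000·(4.6500000 − 1.7200000) / (8.6025000 − (-10.0616000)) = 4.6500000 − (25.2053250)/(18.6641000) = 3.2995290
f(3.2995290) = -2.1331081
t_3 = 3.2995290 − (-2.1331081)·(3.2995290 − 4.6500000) / (-2.1331081 − 8.6025000) = 3.2995290 − (2.8807005)/(-10.7356081) = 3.5678604
f(3.5678604) = -0.2903720
t_4 = 3.5678604 − (-0.2903720)·(3.5678604 − 3.2995290) / (-0.2903720 − (-2.1331081)) = 3.5678604 − (-0.0779159)/(1.8427361) = 3.6101432
f(3.6101432) = 0.0131336
t_5 = 3.6101432 − 0.0131336·(3.6101432 − 3.5678604) / (0.0131336 − (-0.2903720)) = 3.6101432 − (0.0005553)/(0.3035056) = 3.6083135

3.29953, 3.56786, 3.61014, 3.60831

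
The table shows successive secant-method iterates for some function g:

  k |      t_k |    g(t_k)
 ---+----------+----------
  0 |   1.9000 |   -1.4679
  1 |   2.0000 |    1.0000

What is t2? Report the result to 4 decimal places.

t2 = 2.0000 − 1.0000·(2.0000 − 1.9000) / (1.0000 − (-1.4679))
   = 2.0000 − (0.100000)/(2.467900) = 1.959480

1.9595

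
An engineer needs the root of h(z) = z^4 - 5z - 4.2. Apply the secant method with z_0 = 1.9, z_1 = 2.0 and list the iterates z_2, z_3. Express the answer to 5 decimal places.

1.92706, 1.92883

h(1.9) = -0.6679000, h(2.0) = 1.8000000
z_2 = 2.0000000 − 1.8000000·(2.0000000 − 1.9000000) / (1.8000000 − (-0.6679000)) = 2.0000000 − (0.1800000)/(2.4679000) = 1.9270635
h(1.9270635) = -0.0446877
z_3 = 1.9270635 − (-0.0446877)·(1.9270635 − 2.0000000) / (-0.0446877 − 1.8000000) = 1.9270635 − (0.0032594)/(-1.8446877) = 1.9288304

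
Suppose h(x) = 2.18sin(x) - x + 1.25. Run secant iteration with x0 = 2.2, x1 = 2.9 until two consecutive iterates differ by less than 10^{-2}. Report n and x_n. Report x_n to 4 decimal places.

h(2.2) = 0.812522, h(2.9) = -1.128436
x2 = 2.900000 − (-1.128436)·(0.700000)/(-1.940959) = 2.493033;  |Δ| = 0.406967
h(2.493033) = 0.073772
x3 = 2.493033 − 0.073772·(-0.406967)/(1.202208) = 2.518006;  |Δ| = 0.024973
h(2.518006) = 0.005006
x4 = 2.518006 − 0.005006·(0.024973)/(-0.068766) = 2.519824;  |Δ| = 0.001818
|x4 − x3| = 0.001818 < 10^{-2}

n = 4, x_n = 2.5198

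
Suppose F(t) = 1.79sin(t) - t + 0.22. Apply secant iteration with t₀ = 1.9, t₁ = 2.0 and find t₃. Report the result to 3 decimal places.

F(1.9) = 0.01388, F(2.0) = -0.15236
t₂ = 2.00000 − (-0.15236)·(2.00000 − 1.90000) / (-0.15236 − 0.01388) = 2.00000 − (-0.01524)/(-0.16623) = 1.90835
F(1.90835) = 0.00064
t₃ = 1.90835 − 0.00064·(1.90835 − 2.00000) / (0.00064 − (-0.15236)) = 1.90835 − (-0.00006)/(0.15300) = 1.90873

1.909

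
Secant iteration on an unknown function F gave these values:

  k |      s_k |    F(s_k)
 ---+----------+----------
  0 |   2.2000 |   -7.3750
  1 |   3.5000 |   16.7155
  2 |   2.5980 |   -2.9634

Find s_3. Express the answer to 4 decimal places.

2.7338

s_3 = 2.5980 − (-2.9634)·(2.5980 − 3.5000) / (-2.9634 − 16.7155)
   = 2.5980 − (2.672987)/(-19.678900) = 2.733830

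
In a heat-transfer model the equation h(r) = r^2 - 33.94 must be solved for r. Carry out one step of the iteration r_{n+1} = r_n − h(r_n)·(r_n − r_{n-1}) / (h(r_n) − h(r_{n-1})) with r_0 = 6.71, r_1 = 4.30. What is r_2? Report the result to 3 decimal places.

5.703

h(6.71) = 11.08410, h(4.30) = -15.45000
r_2 = 4.30000 − (-15.45000)·(4.30000 − 6.71000) / (-15.45000 − 11.08410) = 4.30000 − (37.23450)/(-26.53410) = 5.70327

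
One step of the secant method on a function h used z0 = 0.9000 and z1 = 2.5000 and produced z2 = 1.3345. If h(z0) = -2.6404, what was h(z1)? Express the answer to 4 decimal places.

The secant line through (0.9000, -2.6404) and (2.5000, h(z1)) crosses zero at z2 = 1.3345.
So (0.9000, -2.6404), (2.5000, h(z1)), (1.3345, 0) are collinear:
h(z1) = -2.6404 · (2.5000 − 1.3345) / (0.9000 − 1.3345) = -2.6404 · (1.165500)/(-0.434500) = 7.082592

7.0826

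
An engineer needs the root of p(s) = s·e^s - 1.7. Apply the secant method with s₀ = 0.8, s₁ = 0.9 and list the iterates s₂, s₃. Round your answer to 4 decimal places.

p(0.8) = 0.080433, p(0.9) = 0.513643
s₂ = 0.900000 − 0.513643·(0.900000 − 0.800000) / (0.513643 − 0.080433) = 0.900000 − (0.051364)/(0.433210) = 0.781433
p(0.781433) = 0.007120
s₃ = 0.781433 − 0.007120·(0.781433 − 0.900000) / (0.007120 − 0.513643) = 0.781433 − (-0.000844)/(-0.506523) = 0.779767

0.7814, 0.7798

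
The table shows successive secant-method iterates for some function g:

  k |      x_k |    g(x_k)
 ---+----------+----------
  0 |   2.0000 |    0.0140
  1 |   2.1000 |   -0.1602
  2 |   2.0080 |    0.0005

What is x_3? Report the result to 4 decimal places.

x_3 = 2.0080 − 0.0005·(2.0080 − 2.1000) / (0.0005 − (-0.1602))
   = 2.0080 − (-0.000046)/(0.160700) = 2.008286

2.0083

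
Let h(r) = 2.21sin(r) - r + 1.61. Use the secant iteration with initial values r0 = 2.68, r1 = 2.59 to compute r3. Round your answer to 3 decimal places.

h(2.68) = -0.08572, h(2.59) = 0.17814
r2 = 2.59000 − 0.17814·(2.59000 − 2.68000) / (0.17814 − (-0.08572)) = 2.59000 − (-0.01603)/(0.26386) = 2.65076
h(2.65076) = 0.00094
r3 = 2.65076 − 0.00094·(2.65076 − 2.59000) / (0.00094 − 0.17814) = 2.65076 − (0.00006)/(-0.17719) = 2.65108

2.651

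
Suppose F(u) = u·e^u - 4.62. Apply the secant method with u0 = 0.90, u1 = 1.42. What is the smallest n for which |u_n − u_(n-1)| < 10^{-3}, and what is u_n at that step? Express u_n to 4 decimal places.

n = 5, u_n = 1.2820

F(0.90) = -2.406357, F(1.42) = 1.254711
u2 = 1.420000 − 1.254711·(0.520000)/(3.661068) = 1.241787;  |Δ| = 0.178213
F(1.241787) = -0.321189
u3 = 1.241787 − (-0.321189)·(-0.178213)/(-1.575900) = 1.278109;  |Δ| = 0.036322
F(1.278109) = -0.031786
u4 = 1.278109 − (-0.031786)·(0.036322)/(0.289403) = 1.282098;  |Δ| = 0.003989
F(1.282098) = 0.000933
u5 = 1.282098 − 0.000933·(0.003989)/(0.032719) = 1.281985;  |Δ| = 0.000114
|u5 − u4| = 0.000114 < 10^{-3}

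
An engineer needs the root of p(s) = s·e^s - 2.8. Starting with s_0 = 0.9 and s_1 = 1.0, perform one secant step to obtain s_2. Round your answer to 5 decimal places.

p(0.9) = -0.5863572, p(1.0) = -0.0817182
s_2 = 1.0000000 − (-0.0817182)·(1.0000000 − 0.9000000) / (-0.0817182 − (-0.5863572)) = 1.0000000 − (-0.0081718)/(0.5046390) = 1.0161934

1.01619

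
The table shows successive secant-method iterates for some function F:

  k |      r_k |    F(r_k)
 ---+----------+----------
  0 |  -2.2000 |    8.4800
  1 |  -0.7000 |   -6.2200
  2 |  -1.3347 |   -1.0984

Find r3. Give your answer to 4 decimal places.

-1.4708

r3 = -1.3347 − (-1.0984)·(-1.3347 − (-0.7000)) / (-1.0984 − (-6.2200))
   = -1.3347 − (0.697154)/(5.121600) = -1.470820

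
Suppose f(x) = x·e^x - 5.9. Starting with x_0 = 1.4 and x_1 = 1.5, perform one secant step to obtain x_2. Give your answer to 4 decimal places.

1.4213

f(1.4) = -0.222720, f(1.5) = 0.822534
x_2 = 1.500000 − 0.822534·(1.500000 − 1.400000) / (0.822534 − (-0.222720)) = 1.500000 − (0.082253)/(1.045254) = 1.421308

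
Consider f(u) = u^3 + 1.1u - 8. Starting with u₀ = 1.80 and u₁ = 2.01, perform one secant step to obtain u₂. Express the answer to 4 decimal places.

1.8157

f(1.80) = -0.188000, f(2.01) = 2.331601
u₂ = 2.010000 − 2.331601·(2.010000 − 1.800000) / (2.331601 − (-0.188000)) = 2.010000 − (0.489636)/(2.519601) = 1.815669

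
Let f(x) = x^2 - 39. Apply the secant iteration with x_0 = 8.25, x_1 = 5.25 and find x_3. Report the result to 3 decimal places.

f(8.25) = 29.06250, f(5.25) = -11.43750
x_2 = 5.25000 − (-11.43750)·(5.25000 − 8.25000) / (-11.43750 − 29.06250) = 5.25000 − (34.31250)/(-40.50000) = 6.09722
f(6.09722) = -1.82388
x_3 = 6.09722 − (-1.82388)·(6.09722 − 5.25000) / (-1.82388 − (-11.43750)) = 6.09722 − (-1.54523)/(9.61362) = 6.25796

6.258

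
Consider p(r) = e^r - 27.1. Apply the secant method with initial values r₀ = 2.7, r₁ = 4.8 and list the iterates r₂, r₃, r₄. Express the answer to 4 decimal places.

p(2.7) = -12.220268, p(4.8) = 94.410418
r₂ = 4.800000 − 94.410418·(4.800000 − 2.700000) / (94.410418 − (-12.220268)) = 4.800000 − (198.261877)/(106.630686) = 2.940668
p(2.940668) = -8.171519
r₃ = 2.940668 − (-8.171519)·(2.940668 − 4.800000) / (-8.171519 − 94.410418) = 2.940668 − (15.193569)/(-102.581937) = 3.088779
p(3.088779) = -5.149734
r₄ = 3.088779 − (-5.149734)·(3.088779 − 2.940668) / (-5.149734 − (-8.171519)) = 3.088779 − (-0.762735)/(3.021785) = 3.341191

2.9407, 3.0888, 3.3412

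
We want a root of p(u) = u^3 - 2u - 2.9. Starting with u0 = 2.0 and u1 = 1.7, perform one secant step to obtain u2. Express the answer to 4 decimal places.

1.8673

p(2.0) = 1.100000, p(1.7) = -1.387000
u2 = 1.700000 − (-1.387000)·(1.700000 − 2.000000) / (-1.387000 − 1.100000) = 1.700000 − (0.416100)/(-2.487000) = 1.867310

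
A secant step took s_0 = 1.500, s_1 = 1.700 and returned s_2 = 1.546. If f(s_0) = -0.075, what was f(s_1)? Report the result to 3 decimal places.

The secant line through (1.500, -0.075) and (1.700, f(s_1)) crosses zero at s_2 = 1.546.
So (1.500, -0.075), (1.700, f(s_1)), (1.546, 0) are collinear:
f(s_1) = -0.075 · (1.700 − 1.546) / (1.500 − 1.546) = -0.075 · (0.15400)/(-0.04600) = 0.25109

0.251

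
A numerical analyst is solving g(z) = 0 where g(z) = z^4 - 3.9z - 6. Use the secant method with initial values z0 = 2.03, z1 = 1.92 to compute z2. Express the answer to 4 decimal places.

1.9162

g(2.03) = 3.064817, g(1.92) = 0.101545
z2 = 1.920000 − 0.101545·(1.920000 − 2.030000) / (0.101545 − 3.064817) = 1.920000 − (-0.011170)/(-2.963272) = 1.916231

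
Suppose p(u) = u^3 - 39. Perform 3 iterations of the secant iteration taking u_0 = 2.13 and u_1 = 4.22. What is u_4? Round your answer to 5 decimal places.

3.39865

p(2.13) = -29.3364030, p(4.22) = 36.1514480
u_2 = 4.2200000 − 36.1514480·(4.2200000 − 2.1300000) / (36.1514480 − (-29.3364030)) = 4.2200000 − (75.5565263)/(65.4878510) = 3.0662512
p(3.0662512) = -10.1714224
u_3 = 3.0662512 − (-10.1714224)·(3.0662512 − 4.2200000) / (-10.1714224 − 36.1514480) = 3.0662512 − (11.7352659)/(-46.3228704) = 3.3195876
p(3.3195876) = -2.4192680
u_4 = 3.3195876 − (-2.4192680)·(3.3195876 − 3.0662512) / (-2.4192680 − (-10.1714224)) = 3.3195876 − (-0.6128885)/(7.7521545) = 3.3986480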